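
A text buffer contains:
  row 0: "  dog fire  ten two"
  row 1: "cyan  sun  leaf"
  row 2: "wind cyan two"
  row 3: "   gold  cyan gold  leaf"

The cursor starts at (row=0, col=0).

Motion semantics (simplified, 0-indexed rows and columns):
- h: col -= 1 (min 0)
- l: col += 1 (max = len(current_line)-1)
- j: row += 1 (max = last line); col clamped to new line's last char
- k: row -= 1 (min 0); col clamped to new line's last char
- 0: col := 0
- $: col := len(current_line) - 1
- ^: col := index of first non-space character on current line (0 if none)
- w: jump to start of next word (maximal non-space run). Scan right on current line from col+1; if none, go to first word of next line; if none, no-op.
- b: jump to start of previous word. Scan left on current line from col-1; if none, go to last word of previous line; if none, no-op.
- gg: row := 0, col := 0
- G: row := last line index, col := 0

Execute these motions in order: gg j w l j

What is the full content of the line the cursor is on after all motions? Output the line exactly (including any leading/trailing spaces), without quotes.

Answer: wind cyan two

Derivation:
After 1 (gg): row=0 col=0 char='_'
After 2 (j): row=1 col=0 char='c'
After 3 (w): row=1 col=6 char='s'
After 4 (l): row=1 col=7 char='u'
After 5 (j): row=2 col=7 char='a'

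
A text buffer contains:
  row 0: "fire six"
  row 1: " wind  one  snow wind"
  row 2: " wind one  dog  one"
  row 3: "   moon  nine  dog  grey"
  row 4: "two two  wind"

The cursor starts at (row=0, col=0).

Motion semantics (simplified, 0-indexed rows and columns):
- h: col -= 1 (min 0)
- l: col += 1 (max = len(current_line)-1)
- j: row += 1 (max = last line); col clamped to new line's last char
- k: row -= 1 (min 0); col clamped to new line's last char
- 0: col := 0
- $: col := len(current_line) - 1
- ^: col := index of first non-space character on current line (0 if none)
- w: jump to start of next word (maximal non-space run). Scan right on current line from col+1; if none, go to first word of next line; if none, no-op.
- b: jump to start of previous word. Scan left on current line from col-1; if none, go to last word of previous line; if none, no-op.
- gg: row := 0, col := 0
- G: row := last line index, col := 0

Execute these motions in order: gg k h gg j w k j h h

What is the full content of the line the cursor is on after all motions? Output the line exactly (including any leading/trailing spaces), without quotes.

After 1 (gg): row=0 col=0 char='f'
After 2 (k): row=0 col=0 char='f'
After 3 (h): row=0 col=0 char='f'
After 4 (gg): row=0 col=0 char='f'
After 5 (j): row=1 col=0 char='_'
After 6 (w): row=1 col=1 char='w'
After 7 (k): row=0 col=1 char='i'
After 8 (j): row=1 col=1 char='w'
After 9 (h): row=1 col=0 char='_'
After 10 (h): row=1 col=0 char='_'

Answer:  wind  one  snow wind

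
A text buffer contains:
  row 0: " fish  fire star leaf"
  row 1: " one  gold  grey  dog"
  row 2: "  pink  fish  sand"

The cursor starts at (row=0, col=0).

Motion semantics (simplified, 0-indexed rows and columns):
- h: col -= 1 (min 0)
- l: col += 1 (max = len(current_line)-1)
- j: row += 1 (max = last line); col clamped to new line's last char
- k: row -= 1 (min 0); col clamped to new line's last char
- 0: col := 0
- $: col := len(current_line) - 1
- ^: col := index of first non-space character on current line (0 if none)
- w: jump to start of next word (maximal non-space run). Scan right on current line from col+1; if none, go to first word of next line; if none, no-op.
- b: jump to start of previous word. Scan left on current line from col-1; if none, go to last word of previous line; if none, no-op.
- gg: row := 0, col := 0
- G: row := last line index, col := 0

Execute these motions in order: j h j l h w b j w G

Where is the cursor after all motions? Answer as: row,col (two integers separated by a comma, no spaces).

After 1 (j): row=1 col=0 char='_'
After 2 (h): row=1 col=0 char='_'
After 3 (j): row=2 col=0 char='_'
After 4 (l): row=2 col=1 char='_'
After 5 (h): row=2 col=0 char='_'
After 6 (w): row=2 col=2 char='p'
After 7 (b): row=1 col=18 char='d'
After 8 (j): row=2 col=17 char='d'
After 9 (w): row=2 col=17 char='d'
After 10 (G): row=2 col=0 char='_'

Answer: 2,0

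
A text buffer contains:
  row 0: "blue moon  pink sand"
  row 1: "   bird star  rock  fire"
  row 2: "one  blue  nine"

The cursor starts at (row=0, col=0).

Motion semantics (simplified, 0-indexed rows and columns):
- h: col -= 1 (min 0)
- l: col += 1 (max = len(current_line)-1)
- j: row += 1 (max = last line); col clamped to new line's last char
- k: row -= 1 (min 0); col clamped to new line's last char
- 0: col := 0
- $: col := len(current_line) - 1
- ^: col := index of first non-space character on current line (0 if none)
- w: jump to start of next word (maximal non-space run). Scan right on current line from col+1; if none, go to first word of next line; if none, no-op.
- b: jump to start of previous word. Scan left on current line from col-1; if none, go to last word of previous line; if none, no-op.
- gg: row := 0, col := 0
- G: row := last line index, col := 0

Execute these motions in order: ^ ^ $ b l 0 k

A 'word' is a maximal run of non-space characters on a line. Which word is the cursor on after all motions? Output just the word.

Answer: blue

Derivation:
After 1 (^): row=0 col=0 char='b'
After 2 (^): row=0 col=0 char='b'
After 3 ($): row=0 col=19 char='d'
After 4 (b): row=0 col=16 char='s'
After 5 (l): row=0 col=17 char='a'
After 6 (0): row=0 col=0 char='b'
After 7 (k): row=0 col=0 char='b'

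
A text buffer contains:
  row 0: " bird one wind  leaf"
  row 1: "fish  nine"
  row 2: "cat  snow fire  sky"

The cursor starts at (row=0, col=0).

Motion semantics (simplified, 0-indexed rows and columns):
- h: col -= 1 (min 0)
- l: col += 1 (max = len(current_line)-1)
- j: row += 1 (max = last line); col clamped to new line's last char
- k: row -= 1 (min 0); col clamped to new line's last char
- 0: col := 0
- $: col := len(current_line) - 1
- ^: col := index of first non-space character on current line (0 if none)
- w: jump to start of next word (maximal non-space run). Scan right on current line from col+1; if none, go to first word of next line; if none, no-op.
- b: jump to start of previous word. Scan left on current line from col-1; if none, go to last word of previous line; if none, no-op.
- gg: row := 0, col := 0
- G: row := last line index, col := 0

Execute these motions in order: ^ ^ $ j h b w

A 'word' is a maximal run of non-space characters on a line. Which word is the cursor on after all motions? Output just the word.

Answer: cat

Derivation:
After 1 (^): row=0 col=1 char='b'
After 2 (^): row=0 col=1 char='b'
After 3 ($): row=0 col=19 char='f'
After 4 (j): row=1 col=9 char='e'
After 5 (h): row=1 col=8 char='n'
After 6 (b): row=1 col=6 char='n'
After 7 (w): row=2 col=0 char='c'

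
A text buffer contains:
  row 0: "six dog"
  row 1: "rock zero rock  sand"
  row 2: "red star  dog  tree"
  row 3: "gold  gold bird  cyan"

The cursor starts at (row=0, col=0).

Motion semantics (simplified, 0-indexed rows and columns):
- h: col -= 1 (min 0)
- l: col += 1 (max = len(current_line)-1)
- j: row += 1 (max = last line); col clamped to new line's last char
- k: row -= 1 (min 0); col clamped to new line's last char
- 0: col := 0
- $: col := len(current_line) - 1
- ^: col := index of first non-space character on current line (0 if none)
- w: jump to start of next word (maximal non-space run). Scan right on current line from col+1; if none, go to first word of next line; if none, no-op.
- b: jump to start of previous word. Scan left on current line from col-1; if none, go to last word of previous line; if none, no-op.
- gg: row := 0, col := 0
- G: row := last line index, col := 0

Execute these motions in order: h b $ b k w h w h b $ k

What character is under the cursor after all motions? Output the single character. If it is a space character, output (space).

After 1 (h): row=0 col=0 char='s'
After 2 (b): row=0 col=0 char='s'
After 3 ($): row=0 col=6 char='g'
After 4 (b): row=0 col=4 char='d'
After 5 (k): row=0 col=4 char='d'
After 6 (w): row=1 col=0 char='r'
After 7 (h): row=1 col=0 char='r'
After 8 (w): row=1 col=5 char='z'
After 9 (h): row=1 col=4 char='_'
After 10 (b): row=1 col=0 char='r'
After 11 ($): row=1 col=19 char='d'
After 12 (k): row=0 col=6 char='g'

Answer: g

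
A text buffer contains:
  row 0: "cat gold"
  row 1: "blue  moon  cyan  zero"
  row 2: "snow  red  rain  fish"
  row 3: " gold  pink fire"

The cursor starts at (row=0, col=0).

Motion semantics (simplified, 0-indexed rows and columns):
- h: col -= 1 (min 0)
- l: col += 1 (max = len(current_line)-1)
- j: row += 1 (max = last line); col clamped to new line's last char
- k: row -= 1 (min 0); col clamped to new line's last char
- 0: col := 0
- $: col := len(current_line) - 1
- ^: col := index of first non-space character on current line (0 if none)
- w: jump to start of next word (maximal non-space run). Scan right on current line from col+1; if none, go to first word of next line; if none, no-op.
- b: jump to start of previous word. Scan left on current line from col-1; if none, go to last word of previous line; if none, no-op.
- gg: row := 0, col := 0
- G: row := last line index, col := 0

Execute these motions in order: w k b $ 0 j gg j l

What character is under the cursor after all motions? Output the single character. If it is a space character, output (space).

Answer: l

Derivation:
After 1 (w): row=0 col=4 char='g'
After 2 (k): row=0 col=4 char='g'
After 3 (b): row=0 col=0 char='c'
After 4 ($): row=0 col=7 char='d'
After 5 (0): row=0 col=0 char='c'
After 6 (j): row=1 col=0 char='b'
After 7 (gg): row=0 col=0 char='c'
After 8 (j): row=1 col=0 char='b'
After 9 (l): row=1 col=1 char='l'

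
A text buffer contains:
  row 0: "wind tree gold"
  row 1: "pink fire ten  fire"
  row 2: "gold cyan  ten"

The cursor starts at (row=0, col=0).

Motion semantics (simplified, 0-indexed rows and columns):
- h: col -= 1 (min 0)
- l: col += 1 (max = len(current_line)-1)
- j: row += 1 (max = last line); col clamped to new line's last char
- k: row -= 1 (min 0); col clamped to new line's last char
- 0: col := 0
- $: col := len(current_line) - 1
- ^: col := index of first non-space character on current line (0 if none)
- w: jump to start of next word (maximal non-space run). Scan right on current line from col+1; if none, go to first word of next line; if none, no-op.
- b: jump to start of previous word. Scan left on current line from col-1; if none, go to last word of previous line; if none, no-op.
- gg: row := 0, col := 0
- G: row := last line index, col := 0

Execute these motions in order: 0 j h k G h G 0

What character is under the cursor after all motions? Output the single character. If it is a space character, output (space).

After 1 (0): row=0 col=0 char='w'
After 2 (j): row=1 col=0 char='p'
After 3 (h): row=1 col=0 char='p'
After 4 (k): row=0 col=0 char='w'
After 5 (G): row=2 col=0 char='g'
After 6 (h): row=2 col=0 char='g'
After 7 (G): row=2 col=0 char='g'
After 8 (0): row=2 col=0 char='g'

Answer: g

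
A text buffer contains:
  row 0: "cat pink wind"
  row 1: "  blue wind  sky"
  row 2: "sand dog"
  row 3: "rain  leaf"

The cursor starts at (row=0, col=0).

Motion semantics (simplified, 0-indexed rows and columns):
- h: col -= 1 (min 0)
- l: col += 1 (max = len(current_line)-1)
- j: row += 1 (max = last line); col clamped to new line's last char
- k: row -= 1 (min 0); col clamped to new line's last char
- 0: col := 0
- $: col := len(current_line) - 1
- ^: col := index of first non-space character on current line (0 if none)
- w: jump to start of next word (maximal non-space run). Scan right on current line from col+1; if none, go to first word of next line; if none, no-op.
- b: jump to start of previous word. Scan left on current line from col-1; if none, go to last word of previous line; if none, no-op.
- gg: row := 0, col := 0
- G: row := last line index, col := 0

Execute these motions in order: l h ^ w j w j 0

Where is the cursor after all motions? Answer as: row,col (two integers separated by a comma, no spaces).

Answer: 2,0

Derivation:
After 1 (l): row=0 col=1 char='a'
After 2 (h): row=0 col=0 char='c'
After 3 (^): row=0 col=0 char='c'
After 4 (w): row=0 col=4 char='p'
After 5 (j): row=1 col=4 char='u'
After 6 (w): row=1 col=7 char='w'
After 7 (j): row=2 col=7 char='g'
After 8 (0): row=2 col=0 char='s'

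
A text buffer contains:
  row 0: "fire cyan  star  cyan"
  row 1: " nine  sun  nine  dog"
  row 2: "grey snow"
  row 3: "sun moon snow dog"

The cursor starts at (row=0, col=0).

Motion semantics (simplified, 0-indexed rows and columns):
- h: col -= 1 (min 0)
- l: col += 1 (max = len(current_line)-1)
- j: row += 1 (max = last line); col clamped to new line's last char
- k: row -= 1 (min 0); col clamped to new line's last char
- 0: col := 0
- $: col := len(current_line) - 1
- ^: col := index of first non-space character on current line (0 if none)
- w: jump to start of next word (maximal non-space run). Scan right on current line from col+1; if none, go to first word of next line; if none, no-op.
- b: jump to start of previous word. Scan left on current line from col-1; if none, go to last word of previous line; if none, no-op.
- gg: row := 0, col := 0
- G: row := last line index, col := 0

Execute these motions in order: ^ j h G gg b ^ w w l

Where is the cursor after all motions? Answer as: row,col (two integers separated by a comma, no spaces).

After 1 (^): row=0 col=0 char='f'
After 2 (j): row=1 col=0 char='_'
After 3 (h): row=1 col=0 char='_'
After 4 (G): row=3 col=0 char='s'
After 5 (gg): row=0 col=0 char='f'
After 6 (b): row=0 col=0 char='f'
After 7 (^): row=0 col=0 char='f'
After 8 (w): row=0 col=5 char='c'
After 9 (w): row=0 col=11 char='s'
After 10 (l): row=0 col=12 char='t'

Answer: 0,12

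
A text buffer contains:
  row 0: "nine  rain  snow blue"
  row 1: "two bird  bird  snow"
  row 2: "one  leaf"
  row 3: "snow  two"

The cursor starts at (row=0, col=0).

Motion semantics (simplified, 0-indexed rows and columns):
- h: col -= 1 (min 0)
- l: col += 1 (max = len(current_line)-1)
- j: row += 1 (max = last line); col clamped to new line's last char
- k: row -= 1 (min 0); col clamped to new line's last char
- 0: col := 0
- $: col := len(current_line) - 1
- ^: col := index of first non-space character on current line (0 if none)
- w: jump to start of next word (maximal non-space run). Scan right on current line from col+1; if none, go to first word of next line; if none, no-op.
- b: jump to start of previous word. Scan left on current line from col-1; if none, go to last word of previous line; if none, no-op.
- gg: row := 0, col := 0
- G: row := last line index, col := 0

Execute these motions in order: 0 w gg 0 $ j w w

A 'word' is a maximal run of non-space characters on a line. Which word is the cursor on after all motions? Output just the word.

Answer: leaf

Derivation:
After 1 (0): row=0 col=0 char='n'
After 2 (w): row=0 col=6 char='r'
After 3 (gg): row=0 col=0 char='n'
After 4 (0): row=0 col=0 char='n'
After 5 ($): row=0 col=20 char='e'
After 6 (j): row=1 col=19 char='w'
After 7 (w): row=2 col=0 char='o'
After 8 (w): row=2 col=5 char='l'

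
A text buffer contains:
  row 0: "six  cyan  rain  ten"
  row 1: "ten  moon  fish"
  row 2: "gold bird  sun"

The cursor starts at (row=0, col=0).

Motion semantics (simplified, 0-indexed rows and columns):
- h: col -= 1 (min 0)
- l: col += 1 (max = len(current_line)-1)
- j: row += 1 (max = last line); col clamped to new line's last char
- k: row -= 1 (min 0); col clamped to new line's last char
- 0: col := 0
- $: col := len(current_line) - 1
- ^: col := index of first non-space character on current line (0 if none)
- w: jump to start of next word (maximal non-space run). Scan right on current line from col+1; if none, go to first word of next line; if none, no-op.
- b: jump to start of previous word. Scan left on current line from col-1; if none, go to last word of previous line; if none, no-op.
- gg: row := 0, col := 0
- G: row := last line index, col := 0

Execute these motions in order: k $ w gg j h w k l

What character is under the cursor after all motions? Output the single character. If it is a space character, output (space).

After 1 (k): row=0 col=0 char='s'
After 2 ($): row=0 col=19 char='n'
After 3 (w): row=1 col=0 char='t'
After 4 (gg): row=0 col=0 char='s'
After 5 (j): row=1 col=0 char='t'
After 6 (h): row=1 col=0 char='t'
After 7 (w): row=1 col=5 char='m'
After 8 (k): row=0 col=5 char='c'
After 9 (l): row=0 col=6 char='y'

Answer: y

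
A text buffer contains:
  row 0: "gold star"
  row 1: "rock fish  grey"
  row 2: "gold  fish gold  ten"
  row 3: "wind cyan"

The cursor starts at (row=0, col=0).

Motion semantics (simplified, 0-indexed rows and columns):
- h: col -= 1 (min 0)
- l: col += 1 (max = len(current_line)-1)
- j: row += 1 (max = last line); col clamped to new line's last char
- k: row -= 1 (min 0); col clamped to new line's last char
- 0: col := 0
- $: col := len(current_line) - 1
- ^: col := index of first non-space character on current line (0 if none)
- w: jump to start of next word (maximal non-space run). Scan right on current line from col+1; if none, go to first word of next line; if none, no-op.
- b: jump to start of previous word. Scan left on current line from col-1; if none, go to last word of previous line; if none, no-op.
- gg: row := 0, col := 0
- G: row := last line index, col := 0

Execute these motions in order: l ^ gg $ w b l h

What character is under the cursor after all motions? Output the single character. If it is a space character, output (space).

After 1 (l): row=0 col=1 char='o'
After 2 (^): row=0 col=0 char='g'
After 3 (gg): row=0 col=0 char='g'
After 4 ($): row=0 col=8 char='r'
After 5 (w): row=1 col=0 char='r'
After 6 (b): row=0 col=5 char='s'
After 7 (l): row=0 col=6 char='t'
After 8 (h): row=0 col=5 char='s'

Answer: s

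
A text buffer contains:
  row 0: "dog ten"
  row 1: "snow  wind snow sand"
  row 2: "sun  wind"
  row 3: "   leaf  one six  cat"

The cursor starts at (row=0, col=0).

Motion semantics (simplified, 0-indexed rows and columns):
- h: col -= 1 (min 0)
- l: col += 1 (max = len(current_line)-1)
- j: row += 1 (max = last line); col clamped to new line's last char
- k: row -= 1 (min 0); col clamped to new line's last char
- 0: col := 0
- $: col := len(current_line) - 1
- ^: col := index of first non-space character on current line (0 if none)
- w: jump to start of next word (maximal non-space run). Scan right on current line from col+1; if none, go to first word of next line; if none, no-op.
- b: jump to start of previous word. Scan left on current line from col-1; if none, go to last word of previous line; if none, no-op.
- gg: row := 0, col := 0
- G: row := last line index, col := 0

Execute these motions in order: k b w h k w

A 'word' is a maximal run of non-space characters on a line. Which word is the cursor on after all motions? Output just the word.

After 1 (k): row=0 col=0 char='d'
After 2 (b): row=0 col=0 char='d'
After 3 (w): row=0 col=4 char='t'
After 4 (h): row=0 col=3 char='_'
After 5 (k): row=0 col=3 char='_'
After 6 (w): row=0 col=4 char='t'

Answer: ten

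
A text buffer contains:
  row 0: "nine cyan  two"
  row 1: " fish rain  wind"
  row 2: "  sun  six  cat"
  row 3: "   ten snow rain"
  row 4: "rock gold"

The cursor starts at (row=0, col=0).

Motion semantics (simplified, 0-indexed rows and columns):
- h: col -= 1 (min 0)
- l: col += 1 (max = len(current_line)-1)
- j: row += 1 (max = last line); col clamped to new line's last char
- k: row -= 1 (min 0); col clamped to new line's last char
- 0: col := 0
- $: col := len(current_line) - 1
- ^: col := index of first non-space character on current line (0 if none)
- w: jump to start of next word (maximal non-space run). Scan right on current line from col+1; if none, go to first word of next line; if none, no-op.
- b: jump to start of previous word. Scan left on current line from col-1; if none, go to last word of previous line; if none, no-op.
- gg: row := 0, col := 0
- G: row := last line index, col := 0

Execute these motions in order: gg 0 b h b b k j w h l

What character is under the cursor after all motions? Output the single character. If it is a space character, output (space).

After 1 (gg): row=0 col=0 char='n'
After 2 (0): row=0 col=0 char='n'
After 3 (b): row=0 col=0 char='n'
After 4 (h): row=0 col=0 char='n'
After 5 (b): row=0 col=0 char='n'
After 6 (b): row=0 col=0 char='n'
After 7 (k): row=0 col=0 char='n'
After 8 (j): row=1 col=0 char='_'
After 9 (w): row=1 col=1 char='f'
After 10 (h): row=1 col=0 char='_'
After 11 (l): row=1 col=1 char='f'

Answer: f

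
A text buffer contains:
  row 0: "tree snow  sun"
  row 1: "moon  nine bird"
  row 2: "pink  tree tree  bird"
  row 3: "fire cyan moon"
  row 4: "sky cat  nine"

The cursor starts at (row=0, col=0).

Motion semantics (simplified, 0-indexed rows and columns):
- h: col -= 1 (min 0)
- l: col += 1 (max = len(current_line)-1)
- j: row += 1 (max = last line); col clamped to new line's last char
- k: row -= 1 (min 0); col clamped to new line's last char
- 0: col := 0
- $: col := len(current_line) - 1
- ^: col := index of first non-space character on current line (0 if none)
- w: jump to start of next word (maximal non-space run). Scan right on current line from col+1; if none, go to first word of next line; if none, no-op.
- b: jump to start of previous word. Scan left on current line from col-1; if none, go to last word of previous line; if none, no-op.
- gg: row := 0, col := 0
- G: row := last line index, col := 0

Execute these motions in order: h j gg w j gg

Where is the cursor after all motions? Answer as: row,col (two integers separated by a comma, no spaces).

After 1 (h): row=0 col=0 char='t'
After 2 (j): row=1 col=0 char='m'
After 3 (gg): row=0 col=0 char='t'
After 4 (w): row=0 col=5 char='s'
After 5 (j): row=1 col=5 char='_'
After 6 (gg): row=0 col=0 char='t'

Answer: 0,0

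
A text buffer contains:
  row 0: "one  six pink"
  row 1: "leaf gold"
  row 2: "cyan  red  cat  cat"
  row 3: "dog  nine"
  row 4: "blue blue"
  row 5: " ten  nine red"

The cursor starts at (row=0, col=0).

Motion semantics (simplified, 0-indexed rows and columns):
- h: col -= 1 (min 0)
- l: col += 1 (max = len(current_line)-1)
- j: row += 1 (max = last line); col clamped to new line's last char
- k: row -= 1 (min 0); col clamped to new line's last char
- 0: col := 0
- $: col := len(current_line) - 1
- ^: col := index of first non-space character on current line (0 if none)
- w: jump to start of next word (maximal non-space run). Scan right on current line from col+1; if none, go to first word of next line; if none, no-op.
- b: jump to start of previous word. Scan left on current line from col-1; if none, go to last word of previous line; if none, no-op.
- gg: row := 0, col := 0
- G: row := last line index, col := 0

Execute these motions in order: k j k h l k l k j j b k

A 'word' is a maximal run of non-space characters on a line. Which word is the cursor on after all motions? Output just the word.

Answer: leaf

Derivation:
After 1 (k): row=0 col=0 char='o'
After 2 (j): row=1 col=0 char='l'
After 3 (k): row=0 col=0 char='o'
After 4 (h): row=0 col=0 char='o'
After 5 (l): row=0 col=1 char='n'
After 6 (k): row=0 col=1 char='n'
After 7 (l): row=0 col=2 char='e'
After 8 (k): row=0 col=2 char='e'
After 9 (j): row=1 col=2 char='a'
After 10 (j): row=2 col=2 char='a'
After 11 (b): row=2 col=0 char='c'
After 12 (k): row=1 col=0 char='l'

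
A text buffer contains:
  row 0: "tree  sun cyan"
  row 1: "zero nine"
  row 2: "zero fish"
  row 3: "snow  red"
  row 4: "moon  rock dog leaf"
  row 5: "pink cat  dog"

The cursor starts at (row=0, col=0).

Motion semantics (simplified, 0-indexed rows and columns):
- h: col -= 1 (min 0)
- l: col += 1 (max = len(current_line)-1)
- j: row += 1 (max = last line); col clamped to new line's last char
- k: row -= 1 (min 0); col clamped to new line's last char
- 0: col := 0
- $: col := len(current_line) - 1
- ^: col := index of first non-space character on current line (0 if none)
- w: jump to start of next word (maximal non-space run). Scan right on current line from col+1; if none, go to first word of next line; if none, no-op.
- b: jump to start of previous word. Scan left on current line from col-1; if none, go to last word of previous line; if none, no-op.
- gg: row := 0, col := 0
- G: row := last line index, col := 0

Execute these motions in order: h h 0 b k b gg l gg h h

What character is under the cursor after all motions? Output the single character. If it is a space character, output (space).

Answer: t

Derivation:
After 1 (h): row=0 col=0 char='t'
After 2 (h): row=0 col=0 char='t'
After 3 (0): row=0 col=0 char='t'
After 4 (b): row=0 col=0 char='t'
After 5 (k): row=0 col=0 char='t'
After 6 (b): row=0 col=0 char='t'
After 7 (gg): row=0 col=0 char='t'
After 8 (l): row=0 col=1 char='r'
After 9 (gg): row=0 col=0 char='t'
After 10 (h): row=0 col=0 char='t'
After 11 (h): row=0 col=0 char='t'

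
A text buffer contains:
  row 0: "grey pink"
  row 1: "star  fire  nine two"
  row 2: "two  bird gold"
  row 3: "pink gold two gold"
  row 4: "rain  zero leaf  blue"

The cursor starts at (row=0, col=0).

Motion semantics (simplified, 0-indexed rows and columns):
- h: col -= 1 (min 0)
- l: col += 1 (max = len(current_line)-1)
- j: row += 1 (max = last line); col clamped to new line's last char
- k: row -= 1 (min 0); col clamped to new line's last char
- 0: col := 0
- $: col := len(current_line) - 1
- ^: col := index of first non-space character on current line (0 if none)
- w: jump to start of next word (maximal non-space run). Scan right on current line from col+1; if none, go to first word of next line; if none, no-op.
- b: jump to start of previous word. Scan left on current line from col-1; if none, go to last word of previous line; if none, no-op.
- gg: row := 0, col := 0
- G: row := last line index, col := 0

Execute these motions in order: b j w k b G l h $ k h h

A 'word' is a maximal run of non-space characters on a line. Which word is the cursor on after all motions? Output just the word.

Answer: gold

Derivation:
After 1 (b): row=0 col=0 char='g'
After 2 (j): row=1 col=0 char='s'
After 3 (w): row=1 col=6 char='f'
After 4 (k): row=0 col=6 char='i'
After 5 (b): row=0 col=5 char='p'
After 6 (G): row=4 col=0 char='r'
After 7 (l): row=4 col=1 char='a'
After 8 (h): row=4 col=0 char='r'
After 9 ($): row=4 col=20 char='e'
After 10 (k): row=3 col=17 char='d'
After 11 (h): row=3 col=16 char='l'
After 12 (h): row=3 col=15 char='o'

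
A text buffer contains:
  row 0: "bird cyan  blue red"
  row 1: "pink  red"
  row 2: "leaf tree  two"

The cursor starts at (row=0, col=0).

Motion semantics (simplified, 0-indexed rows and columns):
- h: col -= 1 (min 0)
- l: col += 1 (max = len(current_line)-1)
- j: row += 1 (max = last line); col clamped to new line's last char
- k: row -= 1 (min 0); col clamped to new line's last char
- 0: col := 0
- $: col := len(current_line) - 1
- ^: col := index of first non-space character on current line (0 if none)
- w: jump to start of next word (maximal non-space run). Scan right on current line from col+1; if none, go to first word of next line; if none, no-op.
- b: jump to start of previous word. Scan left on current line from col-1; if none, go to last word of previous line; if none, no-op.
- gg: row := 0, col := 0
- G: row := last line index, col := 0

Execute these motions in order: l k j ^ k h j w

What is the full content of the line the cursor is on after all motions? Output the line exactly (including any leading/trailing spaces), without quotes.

Answer: pink  red

Derivation:
After 1 (l): row=0 col=1 char='i'
After 2 (k): row=0 col=1 char='i'
After 3 (j): row=1 col=1 char='i'
After 4 (^): row=1 col=0 char='p'
After 5 (k): row=0 col=0 char='b'
After 6 (h): row=0 col=0 char='b'
After 7 (j): row=1 col=0 char='p'
After 8 (w): row=1 col=6 char='r'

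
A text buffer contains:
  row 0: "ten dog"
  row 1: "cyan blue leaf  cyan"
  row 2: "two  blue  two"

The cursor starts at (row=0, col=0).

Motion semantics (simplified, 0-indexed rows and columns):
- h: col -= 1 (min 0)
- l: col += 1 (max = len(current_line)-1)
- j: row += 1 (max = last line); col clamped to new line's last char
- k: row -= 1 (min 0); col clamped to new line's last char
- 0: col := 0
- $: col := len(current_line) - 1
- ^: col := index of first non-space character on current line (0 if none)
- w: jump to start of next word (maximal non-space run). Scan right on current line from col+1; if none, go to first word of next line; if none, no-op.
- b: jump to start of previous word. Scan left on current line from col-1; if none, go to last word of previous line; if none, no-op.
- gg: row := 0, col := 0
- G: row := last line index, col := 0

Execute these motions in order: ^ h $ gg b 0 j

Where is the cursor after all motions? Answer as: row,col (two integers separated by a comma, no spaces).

Answer: 1,0

Derivation:
After 1 (^): row=0 col=0 char='t'
After 2 (h): row=0 col=0 char='t'
After 3 ($): row=0 col=6 char='g'
After 4 (gg): row=0 col=0 char='t'
After 5 (b): row=0 col=0 char='t'
After 6 (0): row=0 col=0 char='t'
After 7 (j): row=1 col=0 char='c'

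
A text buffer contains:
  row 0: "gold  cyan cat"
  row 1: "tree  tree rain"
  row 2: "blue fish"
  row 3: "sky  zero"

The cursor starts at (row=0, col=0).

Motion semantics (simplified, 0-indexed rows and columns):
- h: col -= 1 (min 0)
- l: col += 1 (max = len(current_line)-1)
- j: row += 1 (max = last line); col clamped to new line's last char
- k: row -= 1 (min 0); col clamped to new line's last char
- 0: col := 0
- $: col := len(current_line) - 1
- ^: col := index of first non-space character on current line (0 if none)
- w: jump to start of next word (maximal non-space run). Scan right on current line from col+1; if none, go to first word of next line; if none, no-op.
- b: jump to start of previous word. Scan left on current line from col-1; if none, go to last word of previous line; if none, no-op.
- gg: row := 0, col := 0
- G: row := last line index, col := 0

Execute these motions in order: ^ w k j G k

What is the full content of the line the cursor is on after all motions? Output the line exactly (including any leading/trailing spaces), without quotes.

After 1 (^): row=0 col=0 char='g'
After 2 (w): row=0 col=6 char='c'
After 3 (k): row=0 col=6 char='c'
After 4 (j): row=1 col=6 char='t'
After 5 (G): row=3 col=0 char='s'
After 6 (k): row=2 col=0 char='b'

Answer: blue fish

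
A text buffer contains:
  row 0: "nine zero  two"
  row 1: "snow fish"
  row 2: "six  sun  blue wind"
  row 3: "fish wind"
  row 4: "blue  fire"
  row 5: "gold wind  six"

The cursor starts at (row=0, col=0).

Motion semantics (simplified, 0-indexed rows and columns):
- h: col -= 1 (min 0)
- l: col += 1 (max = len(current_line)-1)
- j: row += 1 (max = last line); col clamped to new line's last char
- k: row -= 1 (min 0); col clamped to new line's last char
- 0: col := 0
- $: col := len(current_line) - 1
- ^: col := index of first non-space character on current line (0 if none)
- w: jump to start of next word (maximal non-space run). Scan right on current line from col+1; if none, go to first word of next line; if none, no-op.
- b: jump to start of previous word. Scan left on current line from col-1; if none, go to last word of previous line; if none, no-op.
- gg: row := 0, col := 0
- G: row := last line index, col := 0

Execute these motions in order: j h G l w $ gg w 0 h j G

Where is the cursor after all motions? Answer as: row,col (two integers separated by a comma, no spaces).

After 1 (j): row=1 col=0 char='s'
After 2 (h): row=1 col=0 char='s'
After 3 (G): row=5 col=0 char='g'
After 4 (l): row=5 col=1 char='o'
After 5 (w): row=5 col=5 char='w'
After 6 ($): row=5 col=13 char='x'
After 7 (gg): row=0 col=0 char='n'
After 8 (w): row=0 col=5 char='z'
After 9 (0): row=0 col=0 char='n'
After 10 (h): row=0 col=0 char='n'
After 11 (j): row=1 col=0 char='s'
After 12 (G): row=5 col=0 char='g'

Answer: 5,0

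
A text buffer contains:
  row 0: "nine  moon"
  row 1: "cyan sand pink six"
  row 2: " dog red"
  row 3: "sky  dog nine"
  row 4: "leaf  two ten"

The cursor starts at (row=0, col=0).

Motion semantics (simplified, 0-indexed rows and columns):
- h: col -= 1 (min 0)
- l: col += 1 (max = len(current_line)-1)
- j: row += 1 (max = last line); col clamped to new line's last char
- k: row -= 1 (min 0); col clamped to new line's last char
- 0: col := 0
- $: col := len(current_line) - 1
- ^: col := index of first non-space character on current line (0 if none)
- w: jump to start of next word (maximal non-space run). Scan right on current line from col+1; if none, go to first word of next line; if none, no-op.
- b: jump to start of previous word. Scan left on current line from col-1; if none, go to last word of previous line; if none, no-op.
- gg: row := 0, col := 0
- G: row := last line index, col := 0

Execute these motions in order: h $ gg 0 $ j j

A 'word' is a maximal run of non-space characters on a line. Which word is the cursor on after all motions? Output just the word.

Answer: red

Derivation:
After 1 (h): row=0 col=0 char='n'
After 2 ($): row=0 col=9 char='n'
After 3 (gg): row=0 col=0 char='n'
After 4 (0): row=0 col=0 char='n'
After 5 ($): row=0 col=9 char='n'
After 6 (j): row=1 col=9 char='_'
After 7 (j): row=2 col=7 char='d'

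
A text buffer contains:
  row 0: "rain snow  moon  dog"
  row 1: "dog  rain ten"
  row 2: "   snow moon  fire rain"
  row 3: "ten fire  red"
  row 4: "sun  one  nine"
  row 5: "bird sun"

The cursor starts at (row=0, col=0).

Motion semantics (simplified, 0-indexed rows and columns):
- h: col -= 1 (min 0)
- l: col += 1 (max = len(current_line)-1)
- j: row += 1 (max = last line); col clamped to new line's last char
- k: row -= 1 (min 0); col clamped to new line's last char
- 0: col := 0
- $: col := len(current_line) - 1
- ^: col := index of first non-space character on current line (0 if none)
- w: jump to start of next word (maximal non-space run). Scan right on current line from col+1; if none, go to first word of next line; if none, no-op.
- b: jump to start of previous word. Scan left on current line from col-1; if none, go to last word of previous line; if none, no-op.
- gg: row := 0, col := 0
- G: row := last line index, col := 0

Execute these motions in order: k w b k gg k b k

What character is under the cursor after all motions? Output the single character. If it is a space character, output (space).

After 1 (k): row=0 col=0 char='r'
After 2 (w): row=0 col=5 char='s'
After 3 (b): row=0 col=0 char='r'
After 4 (k): row=0 col=0 char='r'
After 5 (gg): row=0 col=0 char='r'
After 6 (k): row=0 col=0 char='r'
After 7 (b): row=0 col=0 char='r'
After 8 (k): row=0 col=0 char='r'

Answer: r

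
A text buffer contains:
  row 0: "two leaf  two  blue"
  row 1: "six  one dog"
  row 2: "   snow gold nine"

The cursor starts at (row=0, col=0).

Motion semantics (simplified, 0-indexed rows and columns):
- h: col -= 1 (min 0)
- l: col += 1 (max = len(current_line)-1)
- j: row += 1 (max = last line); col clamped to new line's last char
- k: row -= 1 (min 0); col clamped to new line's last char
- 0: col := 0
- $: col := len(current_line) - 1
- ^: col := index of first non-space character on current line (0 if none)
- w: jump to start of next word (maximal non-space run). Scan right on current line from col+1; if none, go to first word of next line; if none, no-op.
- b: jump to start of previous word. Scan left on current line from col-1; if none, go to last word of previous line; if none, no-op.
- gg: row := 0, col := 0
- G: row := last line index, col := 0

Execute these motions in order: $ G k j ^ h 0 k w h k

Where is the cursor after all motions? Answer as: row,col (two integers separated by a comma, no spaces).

Answer: 0,4

Derivation:
After 1 ($): row=0 col=18 char='e'
After 2 (G): row=2 col=0 char='_'
After 3 (k): row=1 col=0 char='s'
After 4 (j): row=2 col=0 char='_'
After 5 (^): row=2 col=3 char='s'
After 6 (h): row=2 col=2 char='_'
After 7 (0): row=2 col=0 char='_'
After 8 (k): row=1 col=0 char='s'
After 9 (w): row=1 col=5 char='o'
After 10 (h): row=1 col=4 char='_'
After 11 (k): row=0 col=4 char='l'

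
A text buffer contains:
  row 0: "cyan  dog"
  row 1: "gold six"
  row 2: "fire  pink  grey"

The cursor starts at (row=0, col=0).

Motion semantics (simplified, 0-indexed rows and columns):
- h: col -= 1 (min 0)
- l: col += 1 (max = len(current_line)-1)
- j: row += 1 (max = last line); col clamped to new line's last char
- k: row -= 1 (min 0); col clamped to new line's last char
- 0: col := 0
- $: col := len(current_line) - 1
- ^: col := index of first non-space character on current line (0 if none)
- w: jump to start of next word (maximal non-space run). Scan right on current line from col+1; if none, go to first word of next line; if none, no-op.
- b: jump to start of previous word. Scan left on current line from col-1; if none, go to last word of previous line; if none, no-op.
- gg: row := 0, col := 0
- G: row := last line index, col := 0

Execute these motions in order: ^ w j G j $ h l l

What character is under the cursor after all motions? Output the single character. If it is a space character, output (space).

Answer: y

Derivation:
After 1 (^): row=0 col=0 char='c'
After 2 (w): row=0 col=6 char='d'
After 3 (j): row=1 col=6 char='i'
After 4 (G): row=2 col=0 char='f'
After 5 (j): row=2 col=0 char='f'
After 6 ($): row=2 col=15 char='y'
After 7 (h): row=2 col=14 char='e'
After 8 (l): row=2 col=15 char='y'
After 9 (l): row=2 col=15 char='y'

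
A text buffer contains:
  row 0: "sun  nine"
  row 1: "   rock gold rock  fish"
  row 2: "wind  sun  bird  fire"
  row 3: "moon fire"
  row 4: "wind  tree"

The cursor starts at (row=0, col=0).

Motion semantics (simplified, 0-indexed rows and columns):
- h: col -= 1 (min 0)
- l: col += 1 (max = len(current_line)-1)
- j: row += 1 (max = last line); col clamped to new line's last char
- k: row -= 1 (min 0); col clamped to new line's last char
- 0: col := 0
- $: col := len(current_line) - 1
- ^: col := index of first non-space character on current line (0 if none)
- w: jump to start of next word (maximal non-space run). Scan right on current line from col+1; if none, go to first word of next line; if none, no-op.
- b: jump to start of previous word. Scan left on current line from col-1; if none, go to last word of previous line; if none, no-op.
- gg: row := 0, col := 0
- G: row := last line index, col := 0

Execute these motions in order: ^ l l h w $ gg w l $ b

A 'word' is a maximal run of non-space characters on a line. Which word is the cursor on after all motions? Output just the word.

After 1 (^): row=0 col=0 char='s'
After 2 (l): row=0 col=1 char='u'
After 3 (l): row=0 col=2 char='n'
After 4 (h): row=0 col=1 char='u'
After 5 (w): row=0 col=5 char='n'
After 6 ($): row=0 col=8 char='e'
After 7 (gg): row=0 col=0 char='s'
After 8 (w): row=0 col=5 char='n'
After 9 (l): row=0 col=6 char='i'
After 10 ($): row=0 col=8 char='e'
After 11 (b): row=0 col=5 char='n'

Answer: nine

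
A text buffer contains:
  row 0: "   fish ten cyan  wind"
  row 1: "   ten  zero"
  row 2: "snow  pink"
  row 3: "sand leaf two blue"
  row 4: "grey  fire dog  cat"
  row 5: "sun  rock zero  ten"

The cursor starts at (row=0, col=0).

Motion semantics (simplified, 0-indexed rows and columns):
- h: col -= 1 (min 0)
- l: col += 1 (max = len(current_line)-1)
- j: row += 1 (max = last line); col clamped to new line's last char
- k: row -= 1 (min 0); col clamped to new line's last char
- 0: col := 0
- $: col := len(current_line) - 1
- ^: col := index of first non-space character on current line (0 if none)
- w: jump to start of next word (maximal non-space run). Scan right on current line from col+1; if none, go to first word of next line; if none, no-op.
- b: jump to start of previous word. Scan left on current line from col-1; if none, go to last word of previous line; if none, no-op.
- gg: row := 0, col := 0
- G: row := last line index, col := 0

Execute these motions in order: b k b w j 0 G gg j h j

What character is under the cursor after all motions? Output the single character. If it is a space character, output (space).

After 1 (b): row=0 col=0 char='_'
After 2 (k): row=0 col=0 char='_'
After 3 (b): row=0 col=0 char='_'
After 4 (w): row=0 col=3 char='f'
After 5 (j): row=1 col=3 char='t'
After 6 (0): row=1 col=0 char='_'
After 7 (G): row=5 col=0 char='s'
After 8 (gg): row=0 col=0 char='_'
After 9 (j): row=1 col=0 char='_'
After 10 (h): row=1 col=0 char='_'
After 11 (j): row=2 col=0 char='s'

Answer: s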